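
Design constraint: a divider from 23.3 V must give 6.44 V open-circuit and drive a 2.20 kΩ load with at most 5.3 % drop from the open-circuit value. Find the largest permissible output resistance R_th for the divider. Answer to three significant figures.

R_th ≤ 123 Ω

Loading drop = R_th/(R_th + R_L) ≤ 0.0530, so R_th ≤ R_L · ε/(1−ε) = 2.20 kΩ × 0.0530/0.9470 = 123 Ω.
(Any R1, R2 with R2/(R1+R2) = 0.276 and R1‖R2 ≤ 123 Ω will meet the spec.)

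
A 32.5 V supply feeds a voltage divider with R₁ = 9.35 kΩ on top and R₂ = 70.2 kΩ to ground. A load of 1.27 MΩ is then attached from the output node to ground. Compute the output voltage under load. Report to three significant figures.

The load sits in parallel with R₂: R₂‖R_L = (70.2 × 1270) / (70.2 + 1270) = 66.52 kΩ.
V_out = 32.5 × 66.52 / (9.35 + 66.52) = 32.5 × 66.52/75.87 = 28.5 V.
(Unloaded it would have been 28.7 V.)

V_out ≈ 28.5 V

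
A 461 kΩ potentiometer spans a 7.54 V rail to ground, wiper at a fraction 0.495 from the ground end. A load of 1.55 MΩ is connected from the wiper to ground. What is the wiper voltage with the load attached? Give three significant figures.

The wiper splits the pot into (1−α)R = 232.8 kΩ above and αR = 228.2 kΩ below.
Lower section ‖ load = 198.9 kΩ.
V_wiper = 7.54 × 198.9/(232.8 + 198.9) = 3.47 V.

V ≈ 3.47 V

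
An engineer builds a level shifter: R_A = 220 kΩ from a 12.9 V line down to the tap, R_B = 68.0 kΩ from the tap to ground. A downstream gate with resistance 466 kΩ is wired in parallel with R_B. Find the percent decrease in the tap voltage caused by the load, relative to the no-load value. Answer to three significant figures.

10.0 %

The divider's output (Thévenin) resistance is R_A‖R_B = 51.94 kΩ.
Fractional drop under load = R_th/(R_th + R_L) = 51.94 / (51.94 + 466) = 0.1003.
So the output falls by 10.0 %.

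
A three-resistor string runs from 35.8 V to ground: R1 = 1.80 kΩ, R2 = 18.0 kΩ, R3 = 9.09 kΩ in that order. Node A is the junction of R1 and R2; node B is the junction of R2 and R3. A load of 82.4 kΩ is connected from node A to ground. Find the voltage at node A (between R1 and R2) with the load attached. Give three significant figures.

V ≈ 32.9 V

Below node A the series string R2+R3 = 27.09 kΩ sits in parallel with the 82.4 kΩ load: 20.39 kΩ.
V_A = 35.8 × 20.39/(1.80 + 20.39) = 32.9 V.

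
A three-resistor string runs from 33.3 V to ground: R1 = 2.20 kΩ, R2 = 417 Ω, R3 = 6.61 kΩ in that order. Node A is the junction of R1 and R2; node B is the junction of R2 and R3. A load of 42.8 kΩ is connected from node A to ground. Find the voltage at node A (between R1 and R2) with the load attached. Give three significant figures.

V ≈ 24.4 V

Below node A the series string R2+R3 = 7027 Ω sits in parallel with the 42800 Ω load: 6036 Ω.
V_A = 33.3 × 6036/(2200 + 6036) = 24.4 V.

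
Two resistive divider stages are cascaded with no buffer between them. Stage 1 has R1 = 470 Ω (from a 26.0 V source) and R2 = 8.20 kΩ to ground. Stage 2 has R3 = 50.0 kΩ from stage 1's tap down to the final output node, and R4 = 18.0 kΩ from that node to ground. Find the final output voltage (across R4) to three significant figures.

V_out ≈ 6.47 V

Stage 2 presents R3+R4 = 68000 Ω as a load on stage 1's tap.
Stage 1's lower leg becomes R2‖(R3+R4) = 7318 Ω, so V_mid = 26.0 × 7318/7788 = 24.43 V.
Stage 2 is itself unloaded: V_out = V_mid × R4/(R3+R4) = 24.43 × 18000/68000 = 6.47 V.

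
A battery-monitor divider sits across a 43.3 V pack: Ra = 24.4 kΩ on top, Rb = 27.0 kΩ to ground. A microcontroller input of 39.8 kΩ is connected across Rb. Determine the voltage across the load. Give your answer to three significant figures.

V_out ≈ 17.2 V

The load sits in parallel with Rb: Rb‖R_L = (27.0 × 39.8) / (27.0 + 39.8) = 16.09 kΩ.
V_out = 43.3 × 16.09 / (24.4 + 16.09) = 43.3 × 16.09/40.49 = 17.2 V.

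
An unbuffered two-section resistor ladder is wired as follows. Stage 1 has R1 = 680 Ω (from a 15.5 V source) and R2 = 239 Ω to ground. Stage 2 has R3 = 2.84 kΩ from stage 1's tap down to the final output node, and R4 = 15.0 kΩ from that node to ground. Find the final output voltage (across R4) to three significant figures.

V_out ≈ 3.36 V

Stage 2 presents R3+R4 = 17840 Ω as a load on stage 1's tap.
Stage 1's lower leg becomes R2‖(R3+R4) = 235.8 Ω, so V_mid = 15.5 × 235.8/915.8 = 3.991 V.
Stage 2 is itself unloaded: V_out = V_mid × R4/(R3+R4) = 3.991 × 15000/17840 = 3.36 V.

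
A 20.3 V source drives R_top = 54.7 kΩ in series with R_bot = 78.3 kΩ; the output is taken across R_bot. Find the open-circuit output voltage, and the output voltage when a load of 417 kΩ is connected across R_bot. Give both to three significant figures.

Unloaded: 12.0 V; loaded: 11.1 V

Open-circuit: V = 20.3 × 78.3/(54.7 + 78.3) = 12.0 V.
With the load, R_bot becomes R_bot‖R_L = 65.92 kΩ, so V = 20.3 × 65.92/120.6 = 11.1 V.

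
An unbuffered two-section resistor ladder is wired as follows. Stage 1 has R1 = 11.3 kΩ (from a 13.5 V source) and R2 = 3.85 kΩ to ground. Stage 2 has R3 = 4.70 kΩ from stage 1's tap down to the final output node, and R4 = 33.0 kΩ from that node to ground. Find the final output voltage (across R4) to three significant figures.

Stage 2 presents R3+R4 = 37.70 kΩ as a load on stage 1's tap.
Stage 1's lower leg becomes R2‖(R3+R4) = 3.493 kΩ, so V_mid = 13.5 × 3.493/14.79 = 3.188 V.
Stage 2 is itself unloaded: V_out = V_mid × R4/(R3+R4) = 3.188 × 33.0/37.70 = 2.79 V.

V_out ≈ 2.79 V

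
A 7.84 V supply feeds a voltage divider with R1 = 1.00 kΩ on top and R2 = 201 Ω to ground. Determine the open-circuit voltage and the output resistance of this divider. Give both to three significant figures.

V_th = 1.31 V, R_th = 167 Ω

V_th is the open-circuit tap voltage: 7.84 × 201/(1000 + 201) = 1.31 V.
With the supply zeroed, R1 and R2 appear in parallel from the tap: R_th = R1‖R2 = (1000 × 201)/1201 = 167 Ω.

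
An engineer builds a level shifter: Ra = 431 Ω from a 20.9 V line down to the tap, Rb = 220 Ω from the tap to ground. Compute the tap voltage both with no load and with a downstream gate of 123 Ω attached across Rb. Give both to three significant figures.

Unloaded: 7.06 V; loaded: 3.23 V

Open-circuit: V = 20.9 × 220/(431 + 220) = 7.06 V.
With the load, Rb becomes Rb‖R_L = 78.89 Ω, so V = 20.9 × 78.89/509.9 = 3.23 V.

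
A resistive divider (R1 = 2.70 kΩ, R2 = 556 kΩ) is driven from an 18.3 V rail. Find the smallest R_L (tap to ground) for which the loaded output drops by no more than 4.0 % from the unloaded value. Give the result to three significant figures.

R_L(min) ≈ 64.5 kΩ

Output resistance R_th = R1‖R2 = (2.70 × 556)/558.7 = 2.687 kΩ.
The fractional drop is R_th/(R_th + R_L); requiring this ≤ 0.0400 gives R_L ≥ R_th(1/0.0400 − 1) = 2.687 × 24.00 = 64.5 kΩ.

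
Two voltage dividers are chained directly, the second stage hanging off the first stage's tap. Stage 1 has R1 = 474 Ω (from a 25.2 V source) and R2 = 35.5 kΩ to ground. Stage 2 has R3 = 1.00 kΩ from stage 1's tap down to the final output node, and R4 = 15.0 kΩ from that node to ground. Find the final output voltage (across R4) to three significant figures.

Stage 2 presents R3+R4 = 16000 Ω as a load on stage 1's tap.
Stage 1's lower leg becomes R2‖(R3+R4) = 11030 Ω, so V_mid = 25.2 × 11030/11500 = 24.16 V.
Stage 2 is itself unloaded: V_out = V_mid × R4/(R3+R4) = 24.16 × 15000/16000 = 22.7 V.

V_out ≈ 22.7 V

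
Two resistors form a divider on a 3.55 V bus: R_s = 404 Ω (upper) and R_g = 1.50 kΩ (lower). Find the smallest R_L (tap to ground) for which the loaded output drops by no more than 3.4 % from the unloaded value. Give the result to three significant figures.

R_L(min) ≈ 9.04 kΩ

Output resistance R_th = R_s‖R_g = (404 × 1500)/1904 = 318.3 Ω.
The fractional drop is R_th/(R_th + R_L); requiring this ≤ 0.0340 gives R_L ≥ R_th(1/0.0340 − 1) = 318.3 × 28.41 = 9.04 kΩ.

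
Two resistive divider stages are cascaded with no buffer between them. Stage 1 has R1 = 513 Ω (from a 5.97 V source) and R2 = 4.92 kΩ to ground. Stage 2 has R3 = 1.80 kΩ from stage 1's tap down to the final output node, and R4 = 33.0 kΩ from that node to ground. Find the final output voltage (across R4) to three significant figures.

V_out ≈ 5.06 V

Stage 2 presents R3+R4 = 34800 Ω as a load on stage 1's tap.
Stage 1's lower leg becomes R2‖(R3+R4) = 4311 Ω, so V_mid = 5.97 × 4311/4824 = 5.335 V.
Stage 2 is itself unloaded: V_out = V_mid × R4/(R3+R4) = 5.335 × 33000/34800 = 5.06 V.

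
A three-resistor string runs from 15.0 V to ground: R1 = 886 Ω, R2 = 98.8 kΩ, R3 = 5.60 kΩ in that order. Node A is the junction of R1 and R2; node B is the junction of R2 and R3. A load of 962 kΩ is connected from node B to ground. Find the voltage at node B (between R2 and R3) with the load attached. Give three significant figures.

V ≈ 0.793 V

At node B, R3 is in parallel with the load: R3‖R_L = 5568 Ω.
Below node A the resistance is R2 + (R3‖R_L) = 104400 Ω, so V_A = 15.0 × 104400/105300 = 14.87 V.
Then V_B = V_A × (R3‖R_L)/(R2 + R3‖R_L) = 14.87 × 5568/104400 = 0.793 V.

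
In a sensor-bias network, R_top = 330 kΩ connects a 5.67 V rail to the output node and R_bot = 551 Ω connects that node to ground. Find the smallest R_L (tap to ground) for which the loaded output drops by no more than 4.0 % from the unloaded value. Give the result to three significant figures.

Output resistance R_th = R_top‖R_bot = (330000 × 551)/330600 = 550.1 Ω.
The fractional drop is R_th/(R_th + R_L); requiring this ≤ 0.0400 gives R_L ≥ R_th(1/0.0400 − 1) = 550.1 × 24.00 = 13.2 kΩ.

R_L(min) ≈ 13.2 kΩ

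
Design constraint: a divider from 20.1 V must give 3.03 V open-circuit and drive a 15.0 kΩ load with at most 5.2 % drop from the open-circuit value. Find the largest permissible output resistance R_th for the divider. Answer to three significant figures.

R_th ≤ 823 Ω

Loading drop = R_th/(R_th + R_L) ≤ 0.0520, so R_th ≤ R_L · ε/(1−ε) = 15.0 kΩ × 0.0520/0.9480 = 823 Ω.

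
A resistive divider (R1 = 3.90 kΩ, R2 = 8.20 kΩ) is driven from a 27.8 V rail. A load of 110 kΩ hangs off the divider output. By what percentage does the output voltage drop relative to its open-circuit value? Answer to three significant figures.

The divider's output (Thévenin) resistance is R1‖R2 = 2.643 kΩ.
Fractional drop under load = R_th/(R_th + R_L) = 2.643 / (2.643 + 110) = 0.02346.
So the output falls by 2.35 %.

2.35 %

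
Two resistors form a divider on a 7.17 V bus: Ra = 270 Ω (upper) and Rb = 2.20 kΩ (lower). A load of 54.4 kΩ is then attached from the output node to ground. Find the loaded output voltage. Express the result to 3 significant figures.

The load sits in parallel with Rb: Rb‖R_L = (2200 × 54400) / (2200 + 54400) = 2114 Ω.
V_out = 7.17 × 2114 / (270 + 2114) = 7.17 × 2114/2384 = 6.36 V.

V_out ≈ 6.36 V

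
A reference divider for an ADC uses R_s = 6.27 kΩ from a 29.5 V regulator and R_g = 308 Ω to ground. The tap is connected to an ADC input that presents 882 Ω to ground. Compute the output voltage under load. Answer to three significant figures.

V_out ≈ 1.04 V

The load sits in parallel with R_g: R_g‖R_L = (308 × 882) / (308 + 882) = 228.3 Ω.
V_out = 29.5 × 228.3 / (6270 + 228.3) = 29.5 × 228.3/6498 = 1.04 V.
(Unloaded it would have been 1.38 V.)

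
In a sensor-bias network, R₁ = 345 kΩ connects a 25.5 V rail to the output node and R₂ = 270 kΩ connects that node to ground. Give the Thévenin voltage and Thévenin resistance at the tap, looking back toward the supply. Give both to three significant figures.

V_th is the open-circuit tap voltage: 25.5 × 270/(345 + 270) = 11.2 V.
With the supply zeroed, R₁ and R₂ appear in parallel from the tap: R_th = R₁‖R₂ = (345 × 270)/615.0 = 151 kΩ.

V_th = 11.2 V, R_th = 151 kΩ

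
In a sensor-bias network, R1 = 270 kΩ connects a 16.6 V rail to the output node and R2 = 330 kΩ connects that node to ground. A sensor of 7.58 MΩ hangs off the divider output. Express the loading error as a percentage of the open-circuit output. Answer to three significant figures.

1.92 %

The divider's output (Thévenin) resistance is R1‖R2 = 148.5 kΩ.
Fractional drop under load = R_th/(R_th + R_L) = 148.5 / (148.5 + 7580) = 0.01921.
So the output falls by 1.92 %.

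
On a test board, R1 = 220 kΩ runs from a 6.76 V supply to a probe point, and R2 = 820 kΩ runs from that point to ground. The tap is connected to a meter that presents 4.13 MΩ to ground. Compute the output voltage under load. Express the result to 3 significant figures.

The load sits in parallel with R2: R2‖R_L = (820 × 4130) / (820 + 4130) = 684.2 kΩ.
V_out = 6.76 × 684.2 / (220 + 684.2) = 6.76 × 684.2/904.2 = 5.12 V.

V_out ≈ 5.12 V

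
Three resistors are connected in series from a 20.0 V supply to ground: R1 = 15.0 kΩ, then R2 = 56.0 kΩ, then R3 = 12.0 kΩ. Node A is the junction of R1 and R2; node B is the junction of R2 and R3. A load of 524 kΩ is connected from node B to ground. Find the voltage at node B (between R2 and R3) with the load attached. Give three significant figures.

At node B, R3 is in parallel with the load: R3‖R_L = 11.73 kΩ.
Below node A the resistance is R2 + (R3‖R_L) = 67.73 kΩ, so V_A = 20.0 × 67.73/82.73 = 16.37 V.
Then V_B = V_A × (R3‖R_L)/(R2 + R3‖R_L) = 16.37 × 11.73/67.73 = 2.84 V.

V ≈ 2.84 V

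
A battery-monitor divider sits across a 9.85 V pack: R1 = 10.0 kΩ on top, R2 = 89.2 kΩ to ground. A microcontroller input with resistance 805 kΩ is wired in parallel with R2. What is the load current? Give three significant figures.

I_L ≈ 0.0109 mA

R2‖R_L = 80.30 kΩ; V_out = 9.85 × 80.30/90.30 = 8.759 V.
I_L = V_out / R_L = 8.759 / 805 kΩ = 0.0109 mA.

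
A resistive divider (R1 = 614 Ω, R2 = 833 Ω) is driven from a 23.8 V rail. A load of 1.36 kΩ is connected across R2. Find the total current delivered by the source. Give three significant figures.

R2‖R_L = 516.6 Ω, so the source sees R1 + R2‖R_L = 1131 Ω.
I = 23.8 V / 1131 Ω = 21.1 mA.

I ≈ 21.1 mA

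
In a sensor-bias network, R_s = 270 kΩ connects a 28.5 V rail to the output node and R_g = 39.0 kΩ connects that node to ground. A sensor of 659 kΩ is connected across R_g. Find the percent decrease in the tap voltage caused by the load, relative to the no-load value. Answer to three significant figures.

4.92 %

The divider's output (Thévenin) resistance is R_s‖R_g = 34.08 kΩ.
Fractional drop under load = R_th/(R_th + R_L) = 34.08 / (34.08 + 659) = 0.04917.
So the output falls by 4.92 %.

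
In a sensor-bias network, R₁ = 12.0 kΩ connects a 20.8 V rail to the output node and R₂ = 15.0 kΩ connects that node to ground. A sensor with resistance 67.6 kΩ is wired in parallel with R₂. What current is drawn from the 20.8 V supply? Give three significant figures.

I ≈ 0.857 mA

R₂‖R_L = 12.28 kΩ, so the source sees R₁ + R₂‖R_L = 24.28 kΩ.
I = 20.8 V / 24.28 kΩ = 0.857 mA.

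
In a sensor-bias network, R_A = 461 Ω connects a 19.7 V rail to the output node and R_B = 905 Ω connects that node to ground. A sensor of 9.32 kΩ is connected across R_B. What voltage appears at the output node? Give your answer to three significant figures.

V_out ≈ 12.6 V

The load sits in parallel with R_B: R_B‖R_L = (905 × 9320) / (905 + 9320) = 824.9 Ω.
V_out = 19.7 × 824.9 / (461 + 824.9) = 19.7 × 824.9/1286 = 12.6 V.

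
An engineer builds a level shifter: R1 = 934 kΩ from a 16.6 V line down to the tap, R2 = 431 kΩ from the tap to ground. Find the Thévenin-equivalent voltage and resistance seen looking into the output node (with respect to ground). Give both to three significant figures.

V_th = 5.24 V, R_th = 295 kΩ

V_th is the open-circuit tap voltage: 16.6 × 431/(934 + 431) = 5.24 V.
With the supply zeroed, R1 and R2 appear in parallel from the tap: R_th = R1‖R2 = (934 × 431)/1365 = 295 kΩ.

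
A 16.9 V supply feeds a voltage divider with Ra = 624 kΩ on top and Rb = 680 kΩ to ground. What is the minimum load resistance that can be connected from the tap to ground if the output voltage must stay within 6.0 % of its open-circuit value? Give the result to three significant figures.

R_L(min) ≈ 5.10 MΩ

Output resistance R_th = Ra‖Rb = (624 × 680)/1304 = 325.4 kΩ.
The fractional drop is R_th/(R_th + R_L); requiring this ≤ 0.0600 gives R_L ≥ R_th(1/0.0600 − 1) = 325.4 × 15.67 = 5.10 MΩ.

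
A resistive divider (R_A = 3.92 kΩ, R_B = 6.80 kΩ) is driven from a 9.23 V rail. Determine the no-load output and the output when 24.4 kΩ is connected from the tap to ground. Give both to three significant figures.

Open-circuit: V = 9.23 × 6.80/(3.92 + 6.80) = 5.85 V.
With the load, R_B becomes R_B‖R_L = 5.318 kΩ, so V = 9.23 × 5.318/9.238 = 5.31 V.

Unloaded: 5.85 V; loaded: 5.31 V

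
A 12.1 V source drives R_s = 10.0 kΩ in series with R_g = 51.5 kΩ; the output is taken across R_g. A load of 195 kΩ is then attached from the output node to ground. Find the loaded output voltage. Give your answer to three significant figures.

The load sits in parallel with R_g: R_g‖R_L = (51.5 × 195) / (51.5 + 195) = 40.74 kΩ.
V_out = 12.1 × 40.74 / (10.0 + 40.74) = 12.1 × 40.74/50.74 = 9.72 V.
(Unloaded it would have been 10.1 V.)

V_out ≈ 9.72 V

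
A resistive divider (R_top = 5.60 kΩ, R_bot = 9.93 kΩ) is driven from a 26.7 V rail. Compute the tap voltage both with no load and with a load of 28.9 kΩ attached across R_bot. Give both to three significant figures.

Unloaded: 17.1 V; loaded: 15.2 V

Open-circuit: V = 26.7 × 9.93/(5.60 + 9.93) = 17.1 V.
With the load, R_bot becomes R_bot‖R_L = 7.391 kΩ, so V = 26.7 × 7.391/12.99 = 15.2 V.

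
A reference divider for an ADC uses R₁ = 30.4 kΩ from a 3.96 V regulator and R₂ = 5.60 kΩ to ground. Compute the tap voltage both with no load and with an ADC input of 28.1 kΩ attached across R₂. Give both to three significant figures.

Unloaded: 0.616 V; loaded: 0.527 V

Open-circuit: V = 3.96 × 5.60/(30.4 + 5.60) = 0.616 V.
With the load, R₂ becomes R₂‖R_L = 4.669 kΩ, so V = 3.96 × 4.669/35.07 = 0.527 V.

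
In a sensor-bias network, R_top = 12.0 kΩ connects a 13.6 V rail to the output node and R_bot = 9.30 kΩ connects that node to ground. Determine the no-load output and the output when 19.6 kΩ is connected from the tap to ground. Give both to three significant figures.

Unloaded: 5.94 V; loaded: 4.69 V

Open-circuit: V = 13.6 × 9.30/(12.0 + 9.30) = 5.94 V.
With the load, R_bot becomes R_bot‖R_L = 6.307 kΩ, so V = 13.6 × 6.307/18.31 = 4.69 V.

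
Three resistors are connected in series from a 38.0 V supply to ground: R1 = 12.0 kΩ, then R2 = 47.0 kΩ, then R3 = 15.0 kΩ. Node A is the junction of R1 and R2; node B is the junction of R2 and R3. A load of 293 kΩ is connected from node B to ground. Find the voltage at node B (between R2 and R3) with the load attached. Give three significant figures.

V ≈ 7.40 V

At node B, R3 is in parallel with the load: R3‖R_L = 14.27 kΩ.
Below node A the resistance is R2 + (R3‖R_L) = 61.27 kΩ, so V_A = 38.0 × 61.27/73.27 = 31.78 V.
Then V_B = V_A × (R3‖R_L)/(R2 + R3‖R_L) = 31.78 × 14.27/61.27 = 7.40 V.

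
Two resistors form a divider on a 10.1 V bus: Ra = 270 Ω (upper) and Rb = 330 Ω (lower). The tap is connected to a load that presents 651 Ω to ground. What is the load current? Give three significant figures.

Rb‖R_L = 219.0 Ω; V_out = 10.1 × 219.0/489.0 = 4.523 V.
I_L = V_out / R_L = 4.523 / 651 Ω = 6.95 mA.

I_L ≈ 6.95 mA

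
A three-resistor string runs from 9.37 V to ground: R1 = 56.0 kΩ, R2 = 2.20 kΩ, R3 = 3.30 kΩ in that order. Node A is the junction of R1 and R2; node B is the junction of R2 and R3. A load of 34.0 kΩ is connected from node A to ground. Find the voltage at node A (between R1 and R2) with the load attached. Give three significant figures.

V ≈ 0.730 V

Below node A the series string R2+R3 = 5.500 kΩ sits in parallel with the 34.0 kΩ load: 4.734 kΩ.
V_A = 9.37 × 4.734/(56.0 + 4.734) = 0.730 V.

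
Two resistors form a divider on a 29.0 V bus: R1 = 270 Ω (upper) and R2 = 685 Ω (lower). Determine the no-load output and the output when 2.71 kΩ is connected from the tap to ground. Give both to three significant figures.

Unloaded: 20.8 V; loaded: 19.4 V

Open-circuit: V = 29.0 × 685/(270 + 685) = 20.8 V.
With the load, R2 becomes R2‖R_L = 546.8 Ω, so V = 29.0 × 546.8/816.8 = 19.4 V.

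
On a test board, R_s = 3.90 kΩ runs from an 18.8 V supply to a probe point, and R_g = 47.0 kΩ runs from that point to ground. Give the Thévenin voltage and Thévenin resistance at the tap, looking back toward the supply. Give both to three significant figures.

V_th = 17.4 V, R_th = 3.60 kΩ

V_th is the open-circuit tap voltage: 18.8 × 47.0/(3.90 + 47.0) = 17.4 V.
With the supply zeroed, R_s and R_g appear in parallel from the tap: R_th = R_s‖R_g = (3.90 × 47.0)/50.90 = 3.60 kΩ.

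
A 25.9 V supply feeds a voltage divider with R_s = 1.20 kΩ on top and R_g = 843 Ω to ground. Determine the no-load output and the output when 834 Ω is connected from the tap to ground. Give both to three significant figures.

Unloaded: 10.7 V; loaded: 6.71 V

Open-circuit: V = 25.9 × 843/(1200 + 843) = 10.7 V.
With the load, R_g becomes R_g‖R_L = 419.2 Ω, so V = 25.9 × 419.2/1619 = 6.71 V.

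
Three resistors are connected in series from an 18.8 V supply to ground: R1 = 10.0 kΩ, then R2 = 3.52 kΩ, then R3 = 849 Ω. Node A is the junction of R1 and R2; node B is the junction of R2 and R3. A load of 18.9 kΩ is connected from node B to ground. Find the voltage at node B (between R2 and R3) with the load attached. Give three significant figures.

V ≈ 1.07 V

At node B, R3 is in parallel with the load: R3‖R_L = 812.5 Ω.
Below node A the resistance is R2 + (R3‖R_L) = 4333 Ω, so V_A = 18.8 × 4333/14330 = 5.683 V.
Then V_B = V_A × (R3‖R_L)/(R2 + R3‖R_L) = 5.683 × 812.5/4333 = 1.07 V.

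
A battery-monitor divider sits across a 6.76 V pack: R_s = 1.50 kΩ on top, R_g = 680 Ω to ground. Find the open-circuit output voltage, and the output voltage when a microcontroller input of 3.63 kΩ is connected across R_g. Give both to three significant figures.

Open-circuit: V = 6.76 × 680/(1500 + 680) = 2.11 V.
With the load, R_g becomes R_g‖R_L = 572.7 Ω, so V = 6.76 × 572.7/2073 = 1.87 V.

Unloaded: 2.11 V; loaded: 1.87 V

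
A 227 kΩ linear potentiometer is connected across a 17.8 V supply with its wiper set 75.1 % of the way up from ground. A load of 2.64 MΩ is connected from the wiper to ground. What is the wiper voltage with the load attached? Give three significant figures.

The wiper splits the pot into (1−α)R = 56.52 kΩ above and αR = 170.5 kΩ below.
Lower section ‖ load = 160.1 kΩ.
V_wiper = 17.8 × 160.1/(56.52 + 160.1) = 13.2 V.

V ≈ 13.2 V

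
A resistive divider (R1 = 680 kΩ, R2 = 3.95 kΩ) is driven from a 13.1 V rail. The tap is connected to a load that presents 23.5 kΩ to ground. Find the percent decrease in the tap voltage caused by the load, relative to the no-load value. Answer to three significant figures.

Unloaded V = 13.1 × 3.95/684.0 = 0.075656 V.
Loaded: R2‖R_L = 3.382 kΩ, giving V = 13.1 × 3.382/683.4 = 0.064823 V.
Drop = (0.075656 − 0.064823) / 0.075656 = 14.3 %.

14.3 %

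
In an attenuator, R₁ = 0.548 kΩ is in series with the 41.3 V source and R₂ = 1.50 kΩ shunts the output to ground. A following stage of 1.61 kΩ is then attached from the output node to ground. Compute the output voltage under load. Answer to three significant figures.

The load sits in parallel with R₂: R₂‖R_L = (1500 × 1610) / (1500 + 1610) = 776.5 Ω.
V_out = 41.3 × 776.5 / (548 + 776.5) = 41.3 × 776.5/1325 = 24.2 V.

V_out ≈ 24.2 V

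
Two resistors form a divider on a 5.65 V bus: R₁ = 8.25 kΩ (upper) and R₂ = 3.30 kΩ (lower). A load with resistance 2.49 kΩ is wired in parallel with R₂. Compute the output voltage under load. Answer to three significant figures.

V_out ≈ 0.829 V

The load sits in parallel with R₂: R₂‖R_L = (3.30 × 2.49) / (3.30 + 2.49) = 1.419 kΩ.
V_out = 5.65 × 1.419 / (8.25 + 1.419) = 5.65 × 1.419/9.669 = 0.829 V.
(Unloaded it would have been 1.61 V.)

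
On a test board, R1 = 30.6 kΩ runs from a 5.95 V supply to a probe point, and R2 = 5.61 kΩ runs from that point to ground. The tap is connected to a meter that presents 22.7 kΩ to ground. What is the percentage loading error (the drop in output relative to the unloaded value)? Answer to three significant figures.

17.3 %

The divider's output (Thévenin) resistance is R1‖R2 = 4.741 kΩ.
Fractional drop under load = R_th/(R_th + R_L) = 4.741 / (4.741 + 22.7) = 0.1728.
So the output falls by 17.3 %.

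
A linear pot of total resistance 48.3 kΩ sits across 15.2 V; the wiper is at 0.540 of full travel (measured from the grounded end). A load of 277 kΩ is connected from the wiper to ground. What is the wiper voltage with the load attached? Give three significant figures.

The wiper splits the pot into (1−α)R = 22.22 kΩ above and αR = 26.08 kΩ below.
Lower section ‖ load = 23.84 kΩ.
V_wiper = 15.2 × 23.84/(22.22 + 23.84) = 7.87 V.

V ≈ 7.87 V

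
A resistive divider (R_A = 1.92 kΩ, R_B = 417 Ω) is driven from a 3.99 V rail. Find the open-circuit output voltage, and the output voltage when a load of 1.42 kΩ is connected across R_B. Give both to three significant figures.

Unloaded: 0.712 V; loaded: 0.574 V

Open-circuit: V = 3.99 × 417/(1920 + 417) = 0.712 V.
With the load, R_B becomes R_B‖R_L = 322.3 Ω, so V = 3.99 × 322.3/2242 = 0.574 V.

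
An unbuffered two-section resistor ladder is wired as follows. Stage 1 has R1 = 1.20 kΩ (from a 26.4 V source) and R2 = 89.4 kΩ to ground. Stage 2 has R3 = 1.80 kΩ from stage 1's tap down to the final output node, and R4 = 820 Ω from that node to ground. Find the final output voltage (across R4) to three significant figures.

V_out ≈ 5.62 V

Stage 2 presents R3+R4 = 2620 Ω as a load on stage 1's tap.
Stage 1's lower leg becomes R2‖(R3+R4) = 2545 Ω, so V_mid = 26.4 × 2545/3745 = 17.94 V.
Stage 2 is itself unloaded: V_out = V_mid × R4/(R3+R4) = 17.94 × 820/2620 = 5.62 V.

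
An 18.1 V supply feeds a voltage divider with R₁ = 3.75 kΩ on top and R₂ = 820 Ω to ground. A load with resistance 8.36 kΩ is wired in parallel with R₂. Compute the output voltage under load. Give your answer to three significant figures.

V_out ≈ 3.01 V

The load sits in parallel with R₂: R₂‖R_L = (820 × 8360) / (820 + 8360) = 746.8 Ω.
V_out = 18.1 × 746.8 / (3750 + 746.8) = 18.1 × 746.8/4497 = 3.01 V.
(Unloaded it would have been 3.25 V.)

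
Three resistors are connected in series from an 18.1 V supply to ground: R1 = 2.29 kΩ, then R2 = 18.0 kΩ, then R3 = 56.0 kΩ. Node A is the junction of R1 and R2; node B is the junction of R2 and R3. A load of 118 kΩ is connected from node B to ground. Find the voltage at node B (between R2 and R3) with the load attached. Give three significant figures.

At node B, R3 is in parallel with the load: R3‖R_L = 37.98 kΩ.
Below node A the resistance is R2 + (R3‖R_L) = 55.98 kΩ, so V_A = 18.1 × 55.98/58.27 = 17.39 V.
Then V_B = V_A × (R3‖R_L)/(R2 + R3‖R_L) = 17.39 × 37.98/55.98 = 11.8 V.

V ≈ 11.8 V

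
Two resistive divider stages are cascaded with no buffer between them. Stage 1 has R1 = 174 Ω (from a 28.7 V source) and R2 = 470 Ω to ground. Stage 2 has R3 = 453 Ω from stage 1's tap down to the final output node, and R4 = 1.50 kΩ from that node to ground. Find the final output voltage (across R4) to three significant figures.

V_out ≈ 15.1 V

Stage 2 presents R3+R4 = 1953 Ω as a load on stage 1's tap.
Stage 1's lower leg becomes R2‖(R3+R4) = 378.8 Ω, so V_mid = 28.7 × 378.8/552.8 = 19.67 V.
Stage 2 is itself unloaded: V_out = V_mid × R4/(R3+R4) = 19.67 × 1500/1953 = 15.1 V.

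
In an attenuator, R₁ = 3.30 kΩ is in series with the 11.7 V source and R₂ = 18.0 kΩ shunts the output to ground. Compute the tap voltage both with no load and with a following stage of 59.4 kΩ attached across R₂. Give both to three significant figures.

Unloaded: 9.89 V; loaded: 9.44 V

Open-circuit: V = 11.7 × 18.0/(3.30 + 18.0) = 9.89 V.
With the load, R₂ becomes R₂‖R_L = 13.81 kΩ, so V = 11.7 × 13.81/17.11 = 9.44 V.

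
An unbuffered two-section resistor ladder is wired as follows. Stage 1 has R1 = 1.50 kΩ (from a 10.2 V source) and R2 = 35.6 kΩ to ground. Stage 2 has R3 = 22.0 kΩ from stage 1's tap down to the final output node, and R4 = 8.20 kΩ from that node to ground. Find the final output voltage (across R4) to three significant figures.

Stage 2 presents R3+R4 = 30.20 kΩ as a load on stage 1's tap.
Stage 1's lower leg becomes R2‖(R3+R4) = 16.34 kΩ, so V_mid = 10.2 × 16.34/17.84 = 9.342 V.
Stage 2 is itself unloaded: V_out = V_mid × R4/(R3+R4) = 9.342 × 8.20/30.20 = 2.54 V.

V_out ≈ 2.54 V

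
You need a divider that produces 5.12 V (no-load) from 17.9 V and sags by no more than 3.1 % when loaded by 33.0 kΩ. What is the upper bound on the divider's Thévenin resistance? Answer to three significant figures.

Loading drop = R_th/(R_th + R_L) ≤ 0.0310, so R_th ≤ R_L · ε/(1−ε) = 33.0 kΩ × 0.0310/0.9690 = 1.06 kΩ.

R_th ≤ 1.06 kΩ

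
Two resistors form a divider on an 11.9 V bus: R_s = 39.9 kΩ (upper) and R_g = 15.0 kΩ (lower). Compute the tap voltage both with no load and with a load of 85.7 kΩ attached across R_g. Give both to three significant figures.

Open-circuit: V = 11.9 × 15.0/(39.9 + 15.0) = 3.25 V.
With the load, R_g becomes R_g‖R_L = 12.77 kΩ, so V = 11.9 × 12.77/52.67 = 2.88 V.

Unloaded: 3.25 V; loaded: 2.88 V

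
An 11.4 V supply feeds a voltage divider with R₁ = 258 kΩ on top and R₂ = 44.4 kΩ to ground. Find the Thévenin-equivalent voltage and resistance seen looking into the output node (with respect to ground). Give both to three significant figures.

V_th = 1.67 V, R_th = 37.9 kΩ

V_th is the open-circuit tap voltage: 11.4 × 44.4/(258 + 44.4) = 1.67 V.
With the supply zeroed, R₁ and R₂ appear in parallel from the tap: R_th = R₁‖R₂ = (258 × 44.4)/302.4 = 37.9 kΩ.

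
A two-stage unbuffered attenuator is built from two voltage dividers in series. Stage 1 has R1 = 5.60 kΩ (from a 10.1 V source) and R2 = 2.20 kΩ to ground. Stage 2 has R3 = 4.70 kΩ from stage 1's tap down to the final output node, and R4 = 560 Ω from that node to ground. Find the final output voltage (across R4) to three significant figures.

V_out ≈ 0.233 V

Stage 2 presents R3+R4 = 5260 Ω as a load on stage 1's tap.
Stage 1's lower leg becomes R2‖(R3+R4) = 1551 Ω, so V_mid = 10.1 × 1551/7151 = 2.191 V.
Stage 2 is itself unloaded: V_out = V_mid × R4/(R3+R4) = 2.191 × 560/5260 = 0.233 V.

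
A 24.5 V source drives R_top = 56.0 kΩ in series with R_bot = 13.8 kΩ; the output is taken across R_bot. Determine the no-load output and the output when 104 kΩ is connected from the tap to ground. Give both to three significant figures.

Open-circuit: V = 24.5 × 13.8/(56.0 + 13.8) = 4.84 V.
With the load, R_bot becomes R_bot‖R_L = 12.18 kΩ, so V = 24.5 × 12.18/68.18 = 4.38 V.

Unloaded: 4.84 V; loaded: 4.38 V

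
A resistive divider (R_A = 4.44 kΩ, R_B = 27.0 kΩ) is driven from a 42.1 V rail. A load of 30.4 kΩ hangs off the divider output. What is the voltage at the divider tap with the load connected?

The load sits in parallel with R_B: R_B‖R_L = (27.0 × 30.4) / (27.0 + 30.4) = 14.30 kΩ.
V_out = 42.1 × 14.30 / (4.44 + 14.30) = 42.1 × 14.30/18.74 = 32.1 V.
(Unloaded it would have been 36.2 V.)

V_out ≈ 32.1 V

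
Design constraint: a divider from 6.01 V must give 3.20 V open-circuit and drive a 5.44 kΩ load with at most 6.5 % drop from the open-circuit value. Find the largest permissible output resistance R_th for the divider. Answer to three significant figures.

Loading drop = R_th/(R_th + R_L) ≤ 0.0650, so R_th ≤ R_L · ε/(1−ε) = 5.44 kΩ × 0.0650/0.9350 = 378 Ω.
(Any R1, R2 with R2/(R1+R2) = 0.532 and R1‖R2 ≤ 378 Ω will meet the spec.)

R_th ≤ 378 Ω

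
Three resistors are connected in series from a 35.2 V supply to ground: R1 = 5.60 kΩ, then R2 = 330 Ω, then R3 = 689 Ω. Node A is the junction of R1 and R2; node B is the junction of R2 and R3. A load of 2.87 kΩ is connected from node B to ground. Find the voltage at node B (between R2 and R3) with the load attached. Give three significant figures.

V ≈ 3.02 V

At node B, R3 is in parallel with the load: R3‖R_L = 555.6 Ω.
Below node A the resistance is R2 + (R3‖R_L) = 885.6 Ω, so V_A = 35.2 × 885.6/6486 = 4.807 V.
Then V_B = V_A × (R3‖R_L)/(R2 + R3‖R_L) = 4.807 × 555.6/885.6 = 3.02 V.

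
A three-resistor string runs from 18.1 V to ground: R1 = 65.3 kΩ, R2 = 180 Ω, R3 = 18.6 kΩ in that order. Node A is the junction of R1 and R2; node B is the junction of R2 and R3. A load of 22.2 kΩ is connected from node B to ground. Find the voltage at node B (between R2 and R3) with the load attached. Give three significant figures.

V ≈ 2.42 V

At node B, R3 is in parallel with the load: R3‖R_L = 10120 Ω.
Below node A the resistance is R2 + (R3‖R_L) = 10300 Ω, so V_A = 18.1 × 10300/75600 = 2.466 V.
Then V_B = V_A × (R3‖R_L)/(R2 + R3‖R_L) = 2.466 × 10120/10300 = 2.42 V.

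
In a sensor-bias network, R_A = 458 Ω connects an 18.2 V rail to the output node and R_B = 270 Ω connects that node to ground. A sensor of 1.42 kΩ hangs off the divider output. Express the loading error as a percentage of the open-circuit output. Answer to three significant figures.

10.7 %

The divider's output (Thévenin) resistance is R_A‖R_B = 169.9 Ω.
Fractional drop under load = R_th/(R_th + R_L) = 169.9 / (169.9 + 1420) = 0.1068.
So the output falls by 10.7 %.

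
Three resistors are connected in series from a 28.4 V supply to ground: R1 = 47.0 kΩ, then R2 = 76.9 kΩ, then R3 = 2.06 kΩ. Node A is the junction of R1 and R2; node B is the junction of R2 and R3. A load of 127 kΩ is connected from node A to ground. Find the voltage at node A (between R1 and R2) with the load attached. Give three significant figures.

Below node A the series string R2+R3 = 78.96 kΩ sits in parallel with the 127 kΩ load: 48.69 kΩ.
V_A = 28.4 × 48.69/(47.0 + 48.69) = 14.5 V.

V ≈ 14.5 V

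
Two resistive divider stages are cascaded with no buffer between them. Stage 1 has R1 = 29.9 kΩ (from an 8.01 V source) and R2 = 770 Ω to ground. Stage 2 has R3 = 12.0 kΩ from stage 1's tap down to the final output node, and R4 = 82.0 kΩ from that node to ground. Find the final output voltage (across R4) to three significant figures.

V_out ≈ 0.174 V

Stage 2 presents R3+R4 = 94000 Ω as a load on stage 1's tap.
Stage 1's lower leg becomes R2‖(R3+R4) = 763.7 Ω, so V_mid = 8.01 × 763.7/30660 = 0.1995 V.
Stage 2 is itself unloaded: V_out = V_mid × R4/(R3+R4) = 0.1995 × 82000/94000 = 0.174 V.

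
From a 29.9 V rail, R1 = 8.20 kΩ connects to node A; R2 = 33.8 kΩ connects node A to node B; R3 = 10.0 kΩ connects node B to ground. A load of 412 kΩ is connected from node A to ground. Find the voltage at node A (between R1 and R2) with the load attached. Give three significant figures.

V ≈ 24.8 V

Below node A the series string R2+R3 = 43.80 kΩ sits in parallel with the 412 kΩ load: 39.59 kΩ.
V_A = 29.9 × 39.59/(8.20 + 39.59) = 24.8 V.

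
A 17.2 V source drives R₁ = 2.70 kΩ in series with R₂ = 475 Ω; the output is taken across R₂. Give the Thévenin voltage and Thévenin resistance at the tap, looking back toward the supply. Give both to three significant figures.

V_th = 2.57 V, R_th = 404 Ω

V_th is the open-circuit tap voltage: 17.2 × 475/(2700 + 475) = 2.57 V.
With the supply zeroed, R₁ and R₂ appear in parallel from the tap: R_th = R₁‖R₂ = (2700 × 475)/3175 = 404 Ω.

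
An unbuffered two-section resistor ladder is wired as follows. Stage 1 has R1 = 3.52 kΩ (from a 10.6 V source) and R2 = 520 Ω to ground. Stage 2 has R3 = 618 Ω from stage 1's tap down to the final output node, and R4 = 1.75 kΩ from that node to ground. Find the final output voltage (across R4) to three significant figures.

Stage 2 presents R3+R4 = 2368 Ω as a load on stage 1's tap.
Stage 1's lower leg becomes R2‖(R3+R4) = 426.4 Ω, so V_mid = 10.6 × 426.4/3946 = 1.145 V.
Stage 2 is itself unloaded: V_out = V_mid × R4/(R3+R4) = 1.145 × 1750/2368 = 0.846 V.

V_out ≈ 0.846 V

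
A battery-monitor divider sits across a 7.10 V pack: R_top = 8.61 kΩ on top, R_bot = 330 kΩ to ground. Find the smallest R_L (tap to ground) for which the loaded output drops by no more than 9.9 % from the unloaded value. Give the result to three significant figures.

R_L(min) ≈ 76.4 kΩ

Output resistance R_th = R_top‖R_bot = (8.61 × 330)/338.6 = 8.391 kΩ.
The fractional drop is R_th/(R_th + R_L); requiring this ≤ 0.0990 gives R_L ≥ R_th(1/0.0990 − 1) = 8.391 × 9.101 = 76.4 kΩ.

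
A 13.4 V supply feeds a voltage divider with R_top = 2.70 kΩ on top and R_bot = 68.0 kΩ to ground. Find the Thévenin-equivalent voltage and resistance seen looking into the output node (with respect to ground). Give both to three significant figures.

V_th = 12.9 V, R_th = 2.60 kΩ

V_th is the open-circuit tap voltage: 13.4 × 68.0/(2.70 + 68.0) = 12.9 V.
With the supply zeroed, R_top and R_bot appear in parallel from the tap: R_th = R_top‖R_bot = (2.70 × 68.0)/70.70 = 2.60 kΩ.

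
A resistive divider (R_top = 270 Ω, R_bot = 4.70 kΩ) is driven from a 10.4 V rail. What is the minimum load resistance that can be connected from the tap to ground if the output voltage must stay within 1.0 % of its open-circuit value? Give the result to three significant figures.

R_L(min) ≈ 25.3 kΩ

Output resistance R_th = R_top‖R_bot = (270 × 4700)/4970 = 255.3 Ω.
The fractional drop is R_th/(R_th + R_L); requiring this ≤ 0.0100 gives R_L ≥ R_th(1/0.0100 − 1) = 255.3 × 99.00 = 25.3 kΩ.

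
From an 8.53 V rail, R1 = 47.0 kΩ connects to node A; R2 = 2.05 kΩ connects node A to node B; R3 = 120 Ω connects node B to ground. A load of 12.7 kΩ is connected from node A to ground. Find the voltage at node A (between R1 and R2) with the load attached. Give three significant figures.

V ≈ 0.324 V

Below node A the series string R2+R3 = 2170 Ω sits in parallel with the 12700 Ω load: 1853 Ω.
V_A = 8.53 × 1853/(47000 + 1853) = 0.324 V.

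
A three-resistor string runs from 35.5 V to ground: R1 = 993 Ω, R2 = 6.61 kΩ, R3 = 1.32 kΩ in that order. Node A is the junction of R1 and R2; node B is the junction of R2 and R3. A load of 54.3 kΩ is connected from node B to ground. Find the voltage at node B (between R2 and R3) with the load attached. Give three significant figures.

At node B, R3 is in parallel with the load: R3‖R_L = 1289 Ω.
Below node A the resistance is R2 + (R3‖R_L) = 7899 Ω, so V_A = 35.5 × 7899/8892 = 31.54 V.
Then V_B = V_A × (R3‖R_L)/(R2 + R3‖R_L) = 31.54 × 1289/7899 = 5.15 V.

V ≈ 5.15 V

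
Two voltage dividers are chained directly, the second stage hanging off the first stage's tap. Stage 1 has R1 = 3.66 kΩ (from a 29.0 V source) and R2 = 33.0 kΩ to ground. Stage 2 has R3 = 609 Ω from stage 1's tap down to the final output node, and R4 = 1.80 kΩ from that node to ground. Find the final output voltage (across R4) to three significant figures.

Stage 2 presents R3+R4 = 2409 Ω as a load on stage 1's tap.
Stage 1's lower leg becomes R2‖(R3+R4) = 2245 Ω, so V_mid = 29.0 × 2245/5905 = 11.03 V.
Stage 2 is itself unloaded: V_out = V_mid × R4/(R3+R4) = 11.03 × 1800/2409 = 8.24 V.

V_out ≈ 8.24 V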